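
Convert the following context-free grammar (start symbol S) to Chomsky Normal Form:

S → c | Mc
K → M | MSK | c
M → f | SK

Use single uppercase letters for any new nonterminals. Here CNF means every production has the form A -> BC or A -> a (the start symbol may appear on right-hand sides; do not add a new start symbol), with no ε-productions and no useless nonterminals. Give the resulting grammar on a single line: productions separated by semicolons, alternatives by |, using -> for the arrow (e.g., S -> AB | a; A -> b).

No ε-productions.
After unit-elimination: S -> c | Mc; K -> c | f | SK | MSK; M -> f | SK.
TERM: introduce A -> c and substitute in every rule of length ≥2.
BIN: K -> MSK becomes K -> MB, B -> SK.

S -> c | MA; A -> c; B -> SK; K -> c | f | MB | SK; M -> f | SK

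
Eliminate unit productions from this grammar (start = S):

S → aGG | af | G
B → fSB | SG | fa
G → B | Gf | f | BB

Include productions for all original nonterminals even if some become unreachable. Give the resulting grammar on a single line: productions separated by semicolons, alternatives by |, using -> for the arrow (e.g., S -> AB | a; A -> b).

Unit productions: G->B, S->G.
Unit pairs (A ⇒* B via units): (G,B), (S,B), (S,G).
S: inherits non-unit rules of {B, G, S} → BB | Gf | SG | aGG | af | f | fSB | fa.
B: inherits non-unit rules of {B} → SG | fSB | fa.
G: inherits non-unit rules of {B, G} → BB | Gf | SG | f | fSB | fa.

S -> f | BB | Gf | SG | af | fa | aGG | fSB; B -> SG | fa | fSB; G -> f | BB | Gf | SG | fa | fSB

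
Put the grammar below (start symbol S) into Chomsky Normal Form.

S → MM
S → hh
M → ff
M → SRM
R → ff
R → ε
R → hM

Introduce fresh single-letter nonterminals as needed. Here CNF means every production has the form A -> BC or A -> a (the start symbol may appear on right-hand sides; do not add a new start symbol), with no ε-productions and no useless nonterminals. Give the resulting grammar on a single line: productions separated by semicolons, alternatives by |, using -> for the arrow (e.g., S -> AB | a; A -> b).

S -> BB | MM; A -> f; B -> h; C -> RM; M -> AA | SC | SM; R -> AA | BM

Nullable: {R}; after ε-elimination: S -> MM | hh; M -> SM | ff | SRM; R -> ff | hM.
No unit productions to eliminate.
TERM: introduce A -> f, B -> h and substitute in every rule of length ≥2.
BIN: M -> SRM becomes M -> SC, C -> RM.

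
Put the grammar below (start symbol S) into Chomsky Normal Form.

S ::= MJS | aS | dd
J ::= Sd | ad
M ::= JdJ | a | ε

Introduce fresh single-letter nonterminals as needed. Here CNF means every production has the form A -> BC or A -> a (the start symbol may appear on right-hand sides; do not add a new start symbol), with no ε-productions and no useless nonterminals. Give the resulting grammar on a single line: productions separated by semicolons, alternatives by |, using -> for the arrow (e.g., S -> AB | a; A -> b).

S -> AA | BS | JS | MD; A -> d; B -> a; C -> AJ; D -> JS; J -> BA | SA; M -> a | JC

Nullable: {M}; after ε-elimination: S -> JS | aS | dd | MJS; J -> Sd | ad; M -> a | JdJ.
No unit productions to eliminate.
TERM: introduce B -> a, A -> d and substitute in every rule of length ≥2.
BIN: M -> JAJ becomes M -> JC, C -> AJ; S -> MJS becomes S -> MD, D -> JS.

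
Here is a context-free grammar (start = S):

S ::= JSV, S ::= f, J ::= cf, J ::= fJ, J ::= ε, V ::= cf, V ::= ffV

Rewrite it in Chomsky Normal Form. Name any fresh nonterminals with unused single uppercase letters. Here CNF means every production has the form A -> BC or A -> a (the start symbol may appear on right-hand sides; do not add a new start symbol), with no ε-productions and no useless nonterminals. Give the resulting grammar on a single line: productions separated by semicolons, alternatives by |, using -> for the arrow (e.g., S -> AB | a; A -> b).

S -> f | JC | SV; A -> c; B -> f; C -> SV; D -> BV; J -> f | AB | BJ; V -> AB | BD

Nullable: {J}; after ε-elimination: S -> f | SV | JSV; J -> f | cf | fJ; V -> cf | ffV.
No unit productions to eliminate.
TERM: introduce A -> c, B -> f and substitute in every rule of length ≥2.
BIN: S -> JSV becomes S -> JC, C -> SV; V -> BBV becomes V -> BD, D -> BV.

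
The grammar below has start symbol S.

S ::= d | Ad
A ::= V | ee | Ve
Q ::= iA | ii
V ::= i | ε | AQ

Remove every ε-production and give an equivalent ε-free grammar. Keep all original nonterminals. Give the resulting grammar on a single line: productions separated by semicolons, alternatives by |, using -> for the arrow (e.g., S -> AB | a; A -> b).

Nullable set: {A, V}.
S -> Ad: A nullable, giving Ad | d.
A -> V: V nullable, giving V.
A -> Ve: V nullable, giving Ve | e.
Q -> iA: A nullable, giving i | iA.
Drop V -> ε.
V -> AQ: A nullable, giving AQ | Q.
Unchanged (no nullable symbols): S -> d; A -> ee; Q -> ii; V -> i.

S -> d | Ad; A -> V | e | Ve | ee; Q -> i | iA | ii; V -> Q | i | AQ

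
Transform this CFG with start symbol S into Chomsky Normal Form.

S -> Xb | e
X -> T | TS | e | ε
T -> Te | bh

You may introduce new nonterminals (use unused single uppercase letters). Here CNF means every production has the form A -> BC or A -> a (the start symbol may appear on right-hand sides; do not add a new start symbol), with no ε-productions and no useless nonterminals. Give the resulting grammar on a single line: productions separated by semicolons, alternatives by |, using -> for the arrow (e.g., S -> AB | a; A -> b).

Nullable: {X}; after ε-elimination: S -> b | e | Xb; T -> Te | bh; X -> T | e | TS.
After unit-elimination: S -> b | e | Xb; T -> Te | bh; X -> e | TS | Te | bh.
TERM: introduce A -> b, B -> e, C -> h and substitute in every rule of length ≥2.

S -> b | e | XA; A -> b; B -> e; C -> h; T -> AC | TB; X -> e | AC | TB | TS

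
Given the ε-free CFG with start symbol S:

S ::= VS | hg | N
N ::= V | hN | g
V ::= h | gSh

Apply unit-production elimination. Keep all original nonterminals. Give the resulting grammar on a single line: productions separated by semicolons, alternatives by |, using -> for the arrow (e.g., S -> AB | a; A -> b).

S -> g | h | VS | hN | hg | gSh; N -> g | h | hN | gSh; V -> h | gSh

Unit productions: N->V, S->N.
Unit pairs (A ⇒* B via units): (N,V), (S,N), (S,V).
S: inherits non-unit rules of {N, S, V} → VS | g | gSh | h | hN | hg.
N: inherits non-unit rules of {N, V} → g | gSh | h | hN.
V: inherits non-unit rules of {V} → gSh | h.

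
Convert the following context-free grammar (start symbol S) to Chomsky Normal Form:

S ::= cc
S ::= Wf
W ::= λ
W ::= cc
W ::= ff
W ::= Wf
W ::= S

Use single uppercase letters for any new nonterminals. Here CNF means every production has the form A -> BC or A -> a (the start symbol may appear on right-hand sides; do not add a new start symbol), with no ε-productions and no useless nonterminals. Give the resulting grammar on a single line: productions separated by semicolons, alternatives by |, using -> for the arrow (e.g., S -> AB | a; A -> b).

Nullable: {W}; after ε-elimination: S -> f | Wf | cc; W -> S | f | Wf | cc | ff.
After unit-elimination: S -> f | Wf | cc; W -> f | Wf | cc | ff.
TERM: introduce B -> c, A -> f and substitute in every rule of length ≥2.

S -> f | BB | WA; A -> f; B -> c; W -> f | AA | BB | WA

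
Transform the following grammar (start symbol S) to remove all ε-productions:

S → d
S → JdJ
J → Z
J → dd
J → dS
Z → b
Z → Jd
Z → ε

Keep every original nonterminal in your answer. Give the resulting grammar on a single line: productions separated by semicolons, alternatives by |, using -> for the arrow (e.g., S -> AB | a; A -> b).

Nullable set: {J, Z}.
S -> JdJ: J, J nullable, giving Jd | JdJ | d | dJ.
J -> Z: Z nullable, giving Z.
Drop Z -> ε.
Z -> Jd: J nullable, giving Jd | d.
Unchanged (no nullable symbols): S -> d; J -> dS; J -> dd; Z -> b.

S -> d | Jd | dJ | JdJ; J -> Z | dS | dd; Z -> b | d | Jd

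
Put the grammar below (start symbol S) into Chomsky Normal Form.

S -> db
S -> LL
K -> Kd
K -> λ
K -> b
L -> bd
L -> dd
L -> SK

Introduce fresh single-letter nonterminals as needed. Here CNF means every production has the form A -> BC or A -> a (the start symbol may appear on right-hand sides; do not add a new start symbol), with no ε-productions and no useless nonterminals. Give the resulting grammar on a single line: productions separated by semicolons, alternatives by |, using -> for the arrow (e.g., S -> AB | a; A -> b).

Nullable: {K}; after ε-elimination: S -> LL | db; K -> b | d | Kd; L -> S | SK | bd | dd.
After unit-elimination: S -> LL | db; K -> b | d | Kd; L -> LL | SK | bd | db | dd.
TERM: introduce B -> b, A -> d and substitute in every rule of length ≥2.

S -> AB | LL; A -> d; B -> b; K -> b | d | KA; L -> AA | AB | BA | LL | SK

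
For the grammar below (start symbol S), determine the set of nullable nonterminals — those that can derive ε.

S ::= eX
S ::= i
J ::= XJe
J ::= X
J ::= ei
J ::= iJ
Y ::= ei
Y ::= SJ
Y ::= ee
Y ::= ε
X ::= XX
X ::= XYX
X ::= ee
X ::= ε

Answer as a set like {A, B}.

Directly nullable (have an ε-rule): {X, Y}.
J is nullable via J -> X (every symbol on the right is already known nullable).
Not nullable: S — each has a terminal in every rule's right-hand side or depends on a non-nullable symbol.

{J, X, Y}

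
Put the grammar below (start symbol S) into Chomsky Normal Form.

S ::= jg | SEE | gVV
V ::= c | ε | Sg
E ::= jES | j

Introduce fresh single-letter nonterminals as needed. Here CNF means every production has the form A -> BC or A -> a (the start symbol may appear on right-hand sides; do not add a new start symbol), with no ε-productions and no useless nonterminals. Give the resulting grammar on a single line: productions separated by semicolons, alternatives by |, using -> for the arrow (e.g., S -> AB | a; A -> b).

S -> g | AB | BD | BV | SF; A -> j; B -> g; C -> ES; D -> VV; E -> j | AC; F -> EE; V -> c | SB

Nullable: {V}; after ε-elimination: S -> g | gV | jg | SEE | gVV; E -> j | jES; V -> c | Sg.
No unit productions to eliminate.
TERM: introduce B -> g, A -> j and substitute in every rule of length ≥2.
BIN: E -> AES becomes E -> AC, C -> ES; S -> BVV becomes S -> BD, D -> VV; S -> SEE becomes S -> SF, F -> EE.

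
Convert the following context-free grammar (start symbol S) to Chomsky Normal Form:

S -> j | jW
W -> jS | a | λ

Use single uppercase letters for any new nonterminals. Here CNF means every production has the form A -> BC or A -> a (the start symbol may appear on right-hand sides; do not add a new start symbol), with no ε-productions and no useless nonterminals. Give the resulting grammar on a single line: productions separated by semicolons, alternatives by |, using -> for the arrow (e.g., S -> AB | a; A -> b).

S -> j | AW; A -> j; W -> a | AS

Nullable: {W}; after ε-elimination: S -> j | jW; W -> a | jS.
No unit productions to eliminate.
TERM: introduce A -> j and substitute in every rule of length ≥2.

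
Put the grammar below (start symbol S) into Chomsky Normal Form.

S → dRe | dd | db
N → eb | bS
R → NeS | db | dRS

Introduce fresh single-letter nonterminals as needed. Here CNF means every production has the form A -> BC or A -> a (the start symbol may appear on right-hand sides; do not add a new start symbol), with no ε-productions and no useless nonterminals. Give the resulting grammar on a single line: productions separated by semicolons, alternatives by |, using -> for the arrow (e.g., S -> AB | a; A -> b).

S -> CA | CC | CF; A -> b; B -> e; C -> d; D -> RS; E -> BS; F -> RB; N -> AS | BA; R -> CA | CD | NE

No ε-productions.
No unit productions to eliminate.
TERM: introduce A -> b, C -> d, B -> e and substitute in every rule of length ≥2.
BIN: R -> CRS becomes R -> CD, D -> RS; R -> NBS becomes R -> NE, E -> BS; S -> CRB becomes S -> CF, F -> RB.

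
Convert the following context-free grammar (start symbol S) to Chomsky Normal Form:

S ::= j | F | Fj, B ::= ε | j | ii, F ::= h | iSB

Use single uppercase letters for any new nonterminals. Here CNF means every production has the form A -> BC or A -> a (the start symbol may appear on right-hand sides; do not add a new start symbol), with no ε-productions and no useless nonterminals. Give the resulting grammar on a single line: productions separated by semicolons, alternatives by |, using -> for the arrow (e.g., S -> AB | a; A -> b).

Nullable: {B}; after ε-elimination: S -> F | j | Fj; B -> j | ii; F -> h | iS | iSB.
After unit-elimination: S -> h | j | Fj | iS | iSB; B -> j | ii; F -> h | iS | iSB.
TERM: introduce A -> i, C -> j and substitute in every rule of length ≥2.
BIN: F -> ASB becomes F -> AD, D -> SB; S -> ASB becomes S -> AE, E -> SB.

S -> h | j | AE | AS | FC; A -> i; B -> j | AA; C -> j; D -> SB; E -> SB; F -> h | AD | AS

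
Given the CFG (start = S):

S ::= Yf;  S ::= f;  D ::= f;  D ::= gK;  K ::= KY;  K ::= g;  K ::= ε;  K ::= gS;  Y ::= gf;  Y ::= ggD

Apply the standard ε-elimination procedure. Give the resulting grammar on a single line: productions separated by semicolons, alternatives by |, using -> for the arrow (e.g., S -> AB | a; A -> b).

S -> f | Yf; D -> f | g | gK; K -> Y | g | KY | gS; Y -> gf | ggD

Nullable set: {K}.
D -> gK: K nullable, giving g | gK.
Drop K -> ε.
K -> KY: K nullable, giving KY | Y.
Unchanged (no nullable symbols): S -> Yf; S -> f; D -> f; K -> g; K -> gS; Y -> gf; Y -> ggD.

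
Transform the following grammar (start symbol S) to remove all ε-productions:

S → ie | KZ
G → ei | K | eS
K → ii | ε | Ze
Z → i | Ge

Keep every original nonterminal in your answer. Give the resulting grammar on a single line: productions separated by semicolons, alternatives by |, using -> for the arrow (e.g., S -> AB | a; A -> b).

S -> Z | KZ | ie; G -> K | eS | ei; K -> Ze | ii; Z -> e | i | Ge

Nullable set: {G, K}.
S -> KZ: K nullable, giving KZ | Z.
G -> K: K nullable, giving K.
Drop K -> ε.
Z -> Ge: G nullable, giving Ge | e.
Unchanged (no nullable symbols): S -> ie; G -> eS; G -> ei; K -> Ze; K -> ii; Z -> i.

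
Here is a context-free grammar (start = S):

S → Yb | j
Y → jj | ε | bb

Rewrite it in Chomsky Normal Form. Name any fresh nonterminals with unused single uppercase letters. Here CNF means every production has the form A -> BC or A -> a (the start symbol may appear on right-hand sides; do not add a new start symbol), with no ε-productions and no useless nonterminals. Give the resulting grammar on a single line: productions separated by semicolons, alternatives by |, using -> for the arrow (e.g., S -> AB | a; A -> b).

S -> b | j | YA; A -> b; B -> j; Y -> AA | BB

Nullable: {Y}; after ε-elimination: S -> b | j | Yb; Y -> bb | jj.
No unit productions to eliminate.
TERM: introduce A -> b, B -> j and substitute in every rule of length ≥2.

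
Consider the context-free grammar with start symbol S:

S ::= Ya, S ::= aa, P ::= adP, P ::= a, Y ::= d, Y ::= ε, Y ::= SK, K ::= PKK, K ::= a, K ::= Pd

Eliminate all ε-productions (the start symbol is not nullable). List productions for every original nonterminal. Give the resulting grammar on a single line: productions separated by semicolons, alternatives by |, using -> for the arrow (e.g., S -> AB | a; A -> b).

S -> a | Ya | aa; K -> a | Pd | PKK; P -> a | adP; Y -> d | SK

Nullable set: {Y}.
S -> Ya: Y nullable, giving Ya | a.
Drop Y -> ε.
Unchanged (no nullable symbols): S -> aa; K -> PKK; K -> Pd; K -> a; P -> a; P -> adP; Y -> SK; Y -> d.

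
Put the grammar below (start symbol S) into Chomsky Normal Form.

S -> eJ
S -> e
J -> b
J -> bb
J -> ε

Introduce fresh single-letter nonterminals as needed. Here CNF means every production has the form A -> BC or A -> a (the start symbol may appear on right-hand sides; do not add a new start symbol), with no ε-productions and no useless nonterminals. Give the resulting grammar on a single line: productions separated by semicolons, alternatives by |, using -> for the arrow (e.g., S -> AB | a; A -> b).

Nullable: {J}; after ε-elimination: S -> e | eJ; J -> b | bb.
No unit productions to eliminate.
TERM: introduce A -> b, B -> e and substitute in every rule of length ≥2.

S -> e | BJ; A -> b; B -> e; J -> b | AA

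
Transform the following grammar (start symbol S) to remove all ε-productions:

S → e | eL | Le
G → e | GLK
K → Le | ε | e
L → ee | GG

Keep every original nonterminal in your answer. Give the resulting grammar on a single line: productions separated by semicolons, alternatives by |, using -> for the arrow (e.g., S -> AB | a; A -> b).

Nullable set: {K}.
G -> GLK: K nullable, giving GL | GLK.
Drop K -> ε.
Unchanged (no nullable symbols): S -> Le; S -> e; S -> eL; G -> e; K -> Le; K -> e; L -> GG; L -> ee.

S -> e | Le | eL; G -> e | GL | GLK; K -> e | Le; L -> GG | ee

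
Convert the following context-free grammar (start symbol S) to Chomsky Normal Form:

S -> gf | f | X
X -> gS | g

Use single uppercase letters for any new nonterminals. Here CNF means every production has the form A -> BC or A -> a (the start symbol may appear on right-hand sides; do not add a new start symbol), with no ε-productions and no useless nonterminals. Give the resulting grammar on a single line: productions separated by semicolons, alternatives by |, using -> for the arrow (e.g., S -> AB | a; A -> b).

No ε-productions.
After unit-elimination: S -> f | g | gS | gf; X -> g | gS.
TERM: introduce B -> f, A -> g and substitute in every rule of length ≥2.
Drop unreachable/unproductive: X.

S -> f | g | AB | AS; A -> g; B -> f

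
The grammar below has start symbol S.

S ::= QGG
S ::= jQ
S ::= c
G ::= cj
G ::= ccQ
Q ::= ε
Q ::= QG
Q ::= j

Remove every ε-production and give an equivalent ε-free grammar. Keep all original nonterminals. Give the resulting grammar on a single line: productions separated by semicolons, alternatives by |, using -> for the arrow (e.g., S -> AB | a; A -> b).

S -> c | j | GG | jQ | QGG; G -> cc | cj | ccQ; Q -> G | j | QG

Nullable set: {Q}.
S -> QGG: Q nullable, giving GG | QGG.
S -> jQ: Q nullable, giving j | jQ.
G -> ccQ: Q nullable, giving cc | ccQ.
Drop Q -> ε.
Q -> QG: Q nullable, giving G | QG.
Unchanged (no nullable symbols): S -> c; G -> cj; Q -> j.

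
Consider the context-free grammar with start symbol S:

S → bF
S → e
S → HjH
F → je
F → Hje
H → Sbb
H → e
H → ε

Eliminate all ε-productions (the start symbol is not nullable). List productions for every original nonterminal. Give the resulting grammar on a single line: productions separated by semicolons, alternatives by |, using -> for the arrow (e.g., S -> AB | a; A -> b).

S -> e | j | Hj | bF | jH | HjH; F -> je | Hje; H -> e | Sbb

Nullable set: {H}.
S -> HjH: H, H nullable, giving Hj | HjH | j | jH.
F -> Hje: H nullable, giving Hje | je.
Drop H -> ε.
Unchanged (no nullable symbols): S -> bF; S -> e; F -> je; H -> Sbb; H -> e.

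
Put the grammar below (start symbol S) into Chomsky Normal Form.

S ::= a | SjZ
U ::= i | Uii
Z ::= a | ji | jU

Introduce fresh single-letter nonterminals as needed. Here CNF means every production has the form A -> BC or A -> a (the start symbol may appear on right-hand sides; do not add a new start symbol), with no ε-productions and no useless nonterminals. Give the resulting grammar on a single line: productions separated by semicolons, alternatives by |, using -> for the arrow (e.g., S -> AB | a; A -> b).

No ε-productions.
No unit productions to eliminate.
TERM: introduce B -> i, A -> j and substitute in every rule of length ≥2.
BIN: S -> SAZ becomes S -> SC, C -> AZ; U -> UBB becomes U -> UD, D -> BB.

S -> a | SC; A -> j; B -> i; C -> AZ; D -> BB; U -> i | UD; Z -> a | AB | AU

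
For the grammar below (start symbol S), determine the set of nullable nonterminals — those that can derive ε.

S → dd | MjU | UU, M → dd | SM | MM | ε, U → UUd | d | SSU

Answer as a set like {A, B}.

{M}

Directly nullable (have an ε-rule): {M}.
Not nullable: S, U — each has a terminal in every rule's right-hand side or depends on a non-nullable symbol.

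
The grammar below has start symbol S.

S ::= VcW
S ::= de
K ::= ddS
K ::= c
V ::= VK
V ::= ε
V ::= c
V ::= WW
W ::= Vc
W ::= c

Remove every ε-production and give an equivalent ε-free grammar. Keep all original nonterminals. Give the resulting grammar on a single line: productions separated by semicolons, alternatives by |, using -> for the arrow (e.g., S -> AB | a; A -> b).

Nullable set: {V}.
S -> VcW: V nullable, giving VcW | cW.
Drop V -> ε.
V -> VK: V nullable, giving K | VK.
W -> Vc: V nullable, giving Vc | c.
Unchanged (no nullable symbols): S -> de; K -> c; K -> ddS; V -> WW; V -> c; W -> c.

S -> cW | de | VcW; K -> c | ddS; V -> K | c | VK | WW; W -> c | Vc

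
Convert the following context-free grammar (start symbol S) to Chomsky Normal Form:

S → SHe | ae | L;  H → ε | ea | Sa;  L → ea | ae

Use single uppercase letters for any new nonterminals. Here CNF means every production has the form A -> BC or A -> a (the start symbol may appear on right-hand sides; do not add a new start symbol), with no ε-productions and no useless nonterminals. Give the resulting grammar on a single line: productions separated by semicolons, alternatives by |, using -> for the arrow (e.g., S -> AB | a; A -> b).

Nullable: {H}; after ε-elimination: S -> L | Se | ae | SHe; H -> Sa | ea; L -> ae | ea.
After unit-elimination: S -> Se | ae | ea | SHe; H -> Sa | ea; L -> ae | ea.
TERM: introduce A -> a, B -> e and substitute in every rule of length ≥2.
BIN: S -> SHB becomes S -> SC, C -> HB.
Drop unreachable/unproductive: L.

S -> AB | BA | SB | SC; A -> a; B -> e; C -> HB; H -> BA | SA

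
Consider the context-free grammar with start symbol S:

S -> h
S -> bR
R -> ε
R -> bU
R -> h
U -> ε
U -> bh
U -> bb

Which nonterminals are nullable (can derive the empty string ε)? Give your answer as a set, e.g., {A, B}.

{R, U}

Directly nullable (have an ε-rule): {R, U}.
Not nullable: S — each has a terminal in every rule's right-hand side or depends on a non-nullable symbol.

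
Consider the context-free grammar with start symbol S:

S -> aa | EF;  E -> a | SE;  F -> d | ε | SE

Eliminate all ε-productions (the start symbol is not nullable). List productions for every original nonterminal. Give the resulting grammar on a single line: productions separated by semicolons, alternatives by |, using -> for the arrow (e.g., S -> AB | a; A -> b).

Nullable set: {F}.
S -> EF: F nullable, giving E | EF.
Drop F -> ε.
Unchanged (no nullable symbols): S -> aa; E -> SE; E -> a; F -> SE; F -> d.

S -> E | EF | aa; E -> a | SE; F -> d | SE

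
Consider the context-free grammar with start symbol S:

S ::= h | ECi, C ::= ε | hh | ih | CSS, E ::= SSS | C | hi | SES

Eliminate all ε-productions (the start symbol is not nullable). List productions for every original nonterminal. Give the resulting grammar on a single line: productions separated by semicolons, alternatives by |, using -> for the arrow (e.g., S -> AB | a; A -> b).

Nullable set: {C, E}.
S -> ECi: E, C nullable, giving Ci | ECi | Ei | i.
Drop C -> ε.
C -> CSS: C nullable, giving CSS | SS.
E -> C: C nullable, giving C.
E -> SES: E nullable, giving SES | SS.
Unchanged (no nullable symbols): S -> h; C -> hh; C -> ih; E -> SSS; E -> hi.

S -> h | i | Ci | Ei | ECi; C -> SS | hh | ih | CSS; E -> C | SS | hi | SES | SSS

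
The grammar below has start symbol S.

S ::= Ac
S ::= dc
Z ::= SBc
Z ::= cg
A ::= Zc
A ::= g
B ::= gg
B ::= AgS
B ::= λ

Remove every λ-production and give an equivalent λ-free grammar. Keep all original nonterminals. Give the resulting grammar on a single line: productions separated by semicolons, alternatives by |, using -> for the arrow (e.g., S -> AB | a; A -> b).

S -> Ac | dc; A -> g | Zc; B -> gg | AgS; Z -> Sc | cg | SBc

Nullable set: {B}.
Drop B -> λ.
Z -> SBc: B nullable, giving SBc | Sc.
Unchanged (no nullable symbols): S -> Ac; S -> dc; A -> Zc; A -> g; B -> AgS; B -> gg; Z -> cg.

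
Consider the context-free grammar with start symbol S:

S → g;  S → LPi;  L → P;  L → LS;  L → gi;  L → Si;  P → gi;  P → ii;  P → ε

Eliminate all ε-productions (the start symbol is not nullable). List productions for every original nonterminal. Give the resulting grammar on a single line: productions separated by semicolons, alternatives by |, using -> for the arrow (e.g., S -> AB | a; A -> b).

Nullable set: {L, P}.
S -> LPi: L, P nullable, giving LPi | Li | Pi | i.
L -> LS: L nullable, giving LS | S.
L -> P: P nullable, giving P.
Drop P -> ε.
Unchanged (no nullable symbols): S -> g; L -> Si; L -> gi; P -> gi; P -> ii.

S -> g | i | Li | Pi | LPi; L -> P | S | LS | Si | gi; P -> gi | ii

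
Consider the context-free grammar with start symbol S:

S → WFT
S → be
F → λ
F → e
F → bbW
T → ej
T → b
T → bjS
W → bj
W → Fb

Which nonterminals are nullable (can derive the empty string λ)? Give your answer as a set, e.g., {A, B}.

Directly nullable (have an ε-rule): {F}.
Not nullable: S, T, W — each has a terminal in every rule's right-hand side or depends on a non-nullable symbol.

{F}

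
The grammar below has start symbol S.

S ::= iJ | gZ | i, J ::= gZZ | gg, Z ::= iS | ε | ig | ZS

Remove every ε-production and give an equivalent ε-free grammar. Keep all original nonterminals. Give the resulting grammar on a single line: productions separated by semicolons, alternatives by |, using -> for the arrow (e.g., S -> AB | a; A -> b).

S -> g | i | gZ | iJ; J -> g | gZ | gg | gZZ; Z -> S | ZS | iS | ig

Nullable set: {Z}.
S -> gZ: Z nullable, giving g | gZ.
J -> gZZ: Z, Z nullable, giving g | gZ | gZZ.
Drop Z -> ε.
Z -> ZS: Z nullable, giving S | ZS.
Unchanged (no nullable symbols): S -> i; S -> iJ; J -> gg; Z -> iS; Z -> ig.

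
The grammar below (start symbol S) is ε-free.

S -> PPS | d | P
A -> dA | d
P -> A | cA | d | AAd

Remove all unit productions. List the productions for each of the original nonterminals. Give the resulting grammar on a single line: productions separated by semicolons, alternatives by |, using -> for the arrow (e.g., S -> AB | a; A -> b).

Unit productions: P->A, S->P.
Unit pairs (A ⇒* B via units): (P,A), (S,A), (S,P).
S: inherits non-unit rules of {A, P, S} → AAd | PPS | cA | d | dA.
A: inherits non-unit rules of {A} → d | dA.
P: inherits non-unit rules of {A, P} → AAd | cA | d | dA.

S -> d | cA | dA | AAd | PPS; A -> d | dA; P -> d | cA | dA | AAd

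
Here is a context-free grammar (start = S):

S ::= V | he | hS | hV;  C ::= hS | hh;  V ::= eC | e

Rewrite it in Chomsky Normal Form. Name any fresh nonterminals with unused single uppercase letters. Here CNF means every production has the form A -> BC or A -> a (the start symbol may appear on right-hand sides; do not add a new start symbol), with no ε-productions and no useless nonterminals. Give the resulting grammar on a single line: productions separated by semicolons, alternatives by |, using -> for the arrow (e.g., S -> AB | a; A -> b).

S -> e | AB | AS | AV | BC; A -> h; B -> e; C -> AA | AS; V -> e | BC

No ε-productions.
After unit-elimination: S -> e | eC | hS | hV | he; C -> hS | hh; V -> e | eC.
TERM: introduce B -> e, A -> h and substitute in every rule of length ≥2.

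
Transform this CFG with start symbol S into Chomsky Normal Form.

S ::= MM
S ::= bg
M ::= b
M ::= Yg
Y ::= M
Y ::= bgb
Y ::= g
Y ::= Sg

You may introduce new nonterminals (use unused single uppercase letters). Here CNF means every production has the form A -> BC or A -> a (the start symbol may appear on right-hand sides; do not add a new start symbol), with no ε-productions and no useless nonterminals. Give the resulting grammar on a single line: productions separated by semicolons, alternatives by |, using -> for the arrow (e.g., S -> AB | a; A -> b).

No ε-productions.
After unit-elimination: S -> MM | bg; M -> b | Yg; Y -> b | g | Sg | Yg | bgb.
TERM: introduce B -> b, A -> g and substitute in every rule of length ≥2.
BIN: Y -> BAB becomes Y -> BC, C -> AB.

S -> BA | MM; A -> g; B -> b; C -> AB; M -> b | YA; Y -> b | g | BC | SA | YA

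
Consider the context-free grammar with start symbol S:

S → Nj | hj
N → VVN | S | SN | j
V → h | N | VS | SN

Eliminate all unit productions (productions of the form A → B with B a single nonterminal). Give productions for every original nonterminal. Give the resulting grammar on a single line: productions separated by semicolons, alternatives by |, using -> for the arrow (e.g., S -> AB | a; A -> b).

Unit productions: N->S, V->N.
Unit pairs (A ⇒* B via units): (N,S), (V,N), (V,S).
S: inherits non-unit rules of {S} → Nj | hj.
N: inherits non-unit rules of {N, S} → Nj | SN | VVN | hj | j.
V: inherits non-unit rules of {N, S, V} → Nj | SN | VS | VVN | h | hj | j.

S -> Nj | hj; N -> j | Nj | SN | hj | VVN; V -> h | j | Nj | SN | VS | hj | VVN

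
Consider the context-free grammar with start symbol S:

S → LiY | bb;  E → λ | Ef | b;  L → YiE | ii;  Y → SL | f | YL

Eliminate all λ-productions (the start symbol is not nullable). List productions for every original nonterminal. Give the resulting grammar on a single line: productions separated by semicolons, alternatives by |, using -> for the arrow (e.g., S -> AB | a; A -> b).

Nullable set: {E}.
Drop E -> λ.
E -> Ef: E nullable, giving Ef | f.
L -> YiE: E nullable, giving Yi | YiE.
Unchanged (no nullable symbols): S -> LiY; S -> bb; E -> b; L -> ii; Y -> SL; Y -> YL; Y -> f.

S -> bb | LiY; E -> b | f | Ef; L -> Yi | ii | YiE; Y -> f | SL | YL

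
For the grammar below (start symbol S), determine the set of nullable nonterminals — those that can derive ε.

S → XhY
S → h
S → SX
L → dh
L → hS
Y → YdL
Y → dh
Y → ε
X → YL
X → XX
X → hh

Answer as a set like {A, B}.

Directly nullable (have an ε-rule): {Y}.
Not nullable: L, S, X — each has a terminal in every rule's right-hand side or depends on a non-nullable symbol.

{Y}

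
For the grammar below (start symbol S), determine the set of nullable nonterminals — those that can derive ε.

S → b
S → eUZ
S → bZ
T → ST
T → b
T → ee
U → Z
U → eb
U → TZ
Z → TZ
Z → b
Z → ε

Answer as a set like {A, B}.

{U, Z}

Directly nullable (have an ε-rule): {Z}.
U is nullable via U -> Z (every symbol on the right is already known nullable).
Not nullable: S, T — each has a terminal in every rule's right-hand side or depends on a non-nullable symbol.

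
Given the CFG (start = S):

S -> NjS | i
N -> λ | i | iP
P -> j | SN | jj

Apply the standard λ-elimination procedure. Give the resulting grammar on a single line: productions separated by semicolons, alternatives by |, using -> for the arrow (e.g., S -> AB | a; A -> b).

Nullable set: {N}.
S -> NjS: N nullable, giving NjS | jS.
Drop N -> λ.
P -> SN: N nullable, giving S | SN.
Unchanged (no nullable symbols): S -> i; N -> i; N -> iP; P -> j; P -> jj.

S -> i | jS | NjS; N -> i | iP; P -> S | j | SN | jj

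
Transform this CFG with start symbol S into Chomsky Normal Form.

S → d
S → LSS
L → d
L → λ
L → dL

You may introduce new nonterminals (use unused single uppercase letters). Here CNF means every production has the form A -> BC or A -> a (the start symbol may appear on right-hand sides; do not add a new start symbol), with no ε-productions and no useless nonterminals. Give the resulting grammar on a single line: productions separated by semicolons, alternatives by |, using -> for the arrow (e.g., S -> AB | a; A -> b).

S -> d | LB | SS; A -> d; B -> SS; L -> d | AL

Nullable: {L}; after ε-elimination: S -> d | SS | LSS; L -> d | dL.
No unit productions to eliminate.
TERM: introduce A -> d and substitute in every rule of length ≥2.
BIN: S -> LSS becomes S -> LB, B -> SS.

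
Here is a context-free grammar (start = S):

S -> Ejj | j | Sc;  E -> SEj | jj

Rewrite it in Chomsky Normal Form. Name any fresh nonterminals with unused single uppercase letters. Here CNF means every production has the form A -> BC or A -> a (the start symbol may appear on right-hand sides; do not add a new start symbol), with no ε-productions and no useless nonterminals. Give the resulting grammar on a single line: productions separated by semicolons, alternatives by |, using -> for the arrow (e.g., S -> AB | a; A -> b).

No ε-productions.
No unit productions to eliminate.
TERM: introduce B -> c, A -> j and substitute in every rule of length ≥2.
BIN: E -> SEA becomes E -> SC, C -> EA; S -> EAA becomes S -> ED, D -> AA.

S -> j | ED | SB; A -> j; B -> c; C -> EA; D -> AA; E -> AA | SC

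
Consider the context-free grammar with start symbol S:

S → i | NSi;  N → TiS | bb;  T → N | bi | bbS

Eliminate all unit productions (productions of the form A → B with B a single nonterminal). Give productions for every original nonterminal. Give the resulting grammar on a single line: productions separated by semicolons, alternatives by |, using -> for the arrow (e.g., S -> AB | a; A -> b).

Unit productions: T->N.
Unit pairs (A ⇒* B via units): (T,N).
S: inherits non-unit rules of {S} → NSi | i.
N: inherits non-unit rules of {N} → TiS | bb.
T: inherits non-unit rules of {N, T} → TiS | bb | bbS | bi.

S -> i | NSi; N -> bb | TiS; T -> bb | bi | TiS | bbS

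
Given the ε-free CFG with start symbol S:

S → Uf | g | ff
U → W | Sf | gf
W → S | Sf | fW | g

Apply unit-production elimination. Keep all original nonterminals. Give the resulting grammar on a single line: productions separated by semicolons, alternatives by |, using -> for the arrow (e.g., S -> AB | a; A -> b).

Unit productions: U->W, W->S.
Unit pairs (A ⇒* B via units): (U,S), (U,W), (W,S).
S: inherits non-unit rules of {S} → Uf | ff | g.
U: inherits non-unit rules of {S, U, W} → Sf | Uf | fW | ff | g | gf.
W: inherits non-unit rules of {S, W} → Sf | Uf | fW | ff | g.

S -> g | Uf | ff; U -> g | Sf | Uf | fW | ff | gf; W -> g | Sf | Uf | fW | ff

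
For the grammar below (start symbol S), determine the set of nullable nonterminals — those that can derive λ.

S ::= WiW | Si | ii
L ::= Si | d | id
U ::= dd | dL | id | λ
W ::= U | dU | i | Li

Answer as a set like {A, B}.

{U, W}

Directly nullable (have an ε-rule): {U}.
W is nullable via W -> U (every symbol on the right is already known nullable).
Not nullable: L, S — each has a terminal in every rule's right-hand side or depends on a non-nullable symbol.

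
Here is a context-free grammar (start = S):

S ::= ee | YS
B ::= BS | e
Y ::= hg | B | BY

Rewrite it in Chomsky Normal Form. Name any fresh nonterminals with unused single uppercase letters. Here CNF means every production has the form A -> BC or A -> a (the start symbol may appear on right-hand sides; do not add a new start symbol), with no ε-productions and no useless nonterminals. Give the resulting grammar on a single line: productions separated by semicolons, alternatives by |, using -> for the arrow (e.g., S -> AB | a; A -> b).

S -> AA | YS; A -> e; B -> e | BS; C -> h; D -> g; Y -> e | BS | BY | CD

No ε-productions.
After unit-elimination: S -> YS | ee; B -> e | BS; Y -> e | BS | BY | hg.
TERM: introduce A -> e, D -> g, C -> h and substitute in every rule of length ≥2.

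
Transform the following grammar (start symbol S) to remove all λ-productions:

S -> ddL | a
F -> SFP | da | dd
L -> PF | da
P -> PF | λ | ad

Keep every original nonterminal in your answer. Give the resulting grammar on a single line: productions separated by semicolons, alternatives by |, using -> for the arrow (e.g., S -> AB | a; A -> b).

S -> a | ddL; F -> SF | da | dd | SFP; L -> F | PF | da; P -> F | PF | ad

Nullable set: {P}.
F -> SFP: P nullable, giving SF | SFP.
L -> PF: P nullable, giving F | PF.
Drop P -> λ.
P -> PF: P nullable, giving F | PF.
Unchanged (no nullable symbols): S -> a; S -> ddL; F -> da; F -> dd; L -> da; P -> ad.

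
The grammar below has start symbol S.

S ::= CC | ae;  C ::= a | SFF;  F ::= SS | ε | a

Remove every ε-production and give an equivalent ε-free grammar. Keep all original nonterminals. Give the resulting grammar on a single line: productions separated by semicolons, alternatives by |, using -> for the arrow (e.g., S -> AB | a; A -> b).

S -> CC | ae; C -> S | a | SF | SFF; F -> a | SS

Nullable set: {F}.
C -> SFF: F, F nullable, giving S | SF | SFF.
Drop F -> ε.
Unchanged (no nullable symbols): S -> CC; S -> ae; C -> a; F -> SS; F -> a.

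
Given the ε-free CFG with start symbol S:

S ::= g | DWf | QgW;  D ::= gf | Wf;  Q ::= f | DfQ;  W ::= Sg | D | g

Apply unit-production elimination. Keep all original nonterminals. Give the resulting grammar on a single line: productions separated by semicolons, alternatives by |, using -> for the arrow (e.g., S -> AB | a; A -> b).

Unit productions: W->D.
Unit pairs (A ⇒* B via units): (W,D).
S: inherits non-unit rules of {S} → DWf | QgW | g.
D: inherits non-unit rules of {D} → Wf | gf.
Q: inherits non-unit rules of {Q} → DfQ | f.
W: inherits non-unit rules of {D, W} → Sg | Wf | g | gf.

S -> g | DWf | QgW; D -> Wf | gf; Q -> f | DfQ; W -> g | Sg | Wf | gf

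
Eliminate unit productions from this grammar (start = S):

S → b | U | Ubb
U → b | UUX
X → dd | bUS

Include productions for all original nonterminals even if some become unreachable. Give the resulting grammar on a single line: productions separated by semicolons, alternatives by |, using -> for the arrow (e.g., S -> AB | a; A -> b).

S -> b | UUX | Ubb; U -> b | UUX; X -> dd | bUS

Unit productions: S->U.
Unit pairs (A ⇒* B via units): (S,U).
S: inherits non-unit rules of {S, U} → UUX | Ubb | b.
U: inherits non-unit rules of {U} → UUX | b.
X: inherits non-unit rules of {X} → bUS | dd.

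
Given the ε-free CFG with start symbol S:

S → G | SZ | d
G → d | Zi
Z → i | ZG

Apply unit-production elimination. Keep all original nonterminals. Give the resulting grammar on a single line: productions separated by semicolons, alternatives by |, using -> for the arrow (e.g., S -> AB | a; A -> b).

S -> d | SZ | Zi; G -> d | Zi; Z -> i | ZG

Unit productions: S->G.
Unit pairs (A ⇒* B via units): (S,G).
S: inherits non-unit rules of {G, S} → SZ | Zi | d.
G: inherits non-unit rules of {G} → Zi | d.
Z: inherits non-unit rules of {Z} → ZG | i.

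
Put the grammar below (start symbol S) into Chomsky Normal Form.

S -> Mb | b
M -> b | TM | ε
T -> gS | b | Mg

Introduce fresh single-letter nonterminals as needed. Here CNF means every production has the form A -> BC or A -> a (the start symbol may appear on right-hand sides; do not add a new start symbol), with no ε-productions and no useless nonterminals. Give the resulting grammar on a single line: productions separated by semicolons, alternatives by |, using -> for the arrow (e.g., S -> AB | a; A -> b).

S -> b | MB; A -> g; B -> b; M -> b | g | AS | MA | TM; T -> b | g | AS | MA

Nullable: {M}; after ε-elimination: S -> b | Mb; M -> T | b | TM; T -> b | g | Mg | gS.
After unit-elimination: S -> b | Mb; M -> b | g | Mg | TM | gS; T -> b | g | Mg | gS.
TERM: introduce B -> b, A -> g and substitute in every rule of length ≥2.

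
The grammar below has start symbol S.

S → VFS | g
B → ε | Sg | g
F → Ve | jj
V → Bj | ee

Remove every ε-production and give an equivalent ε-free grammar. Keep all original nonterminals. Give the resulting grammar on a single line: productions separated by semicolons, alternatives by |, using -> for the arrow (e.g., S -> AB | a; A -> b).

Nullable set: {B}.
Drop B -> ε.
V -> Bj: B nullable, giving Bj | j.
Unchanged (no nullable symbols): S -> VFS; S -> g; B -> Sg; B -> g; F -> Ve; F -> jj; V -> ee.

S -> g | VFS; B -> g | Sg; F -> Ve | jj; V -> j | Bj | ee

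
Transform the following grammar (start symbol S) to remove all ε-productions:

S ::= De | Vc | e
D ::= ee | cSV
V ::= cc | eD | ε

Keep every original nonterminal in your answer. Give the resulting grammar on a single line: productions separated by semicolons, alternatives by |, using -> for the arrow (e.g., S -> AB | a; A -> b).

Nullable set: {V}.
S -> Vc: V nullable, giving Vc | c.
D -> cSV: V nullable, giving cS | cSV.
Drop V -> ε.
Unchanged (no nullable symbols): S -> De; S -> e; D -> ee; V -> cc; V -> eD.

S -> c | e | De | Vc; D -> cS | ee | cSV; V -> cc | eD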